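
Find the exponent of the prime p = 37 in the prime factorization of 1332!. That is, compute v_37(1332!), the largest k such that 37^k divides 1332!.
v_37(1332!) = 36

Legendre's formula: v_p(n!) = Σ_{k ≥ 1} ⌊n / p^k⌋. For p = 37, n = 1332, the terms are:
  ⌊1332/37^1⌋ = ⌊1332/37⌋ = 36
(the next term ⌊1332/37^2⌋ = 0, terminating the sum). Summing: v_37(1332!) = 36 = 36.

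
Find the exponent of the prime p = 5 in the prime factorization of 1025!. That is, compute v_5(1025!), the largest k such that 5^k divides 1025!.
v_5(1025!) = 255

Legendre's formula: v_p(n!) = Σ_{k ≥ 1} ⌊n / p^k⌋. For p = 5, n = 1025, the terms are:
  ⌊1025/5^1⌋ = ⌊1025/5⌋ = 205
  ⌊1025/5^2⌋ = ⌊1025/25⌋ = 41
  ⌊1025/5^3⌋ = ⌊1025/125⌋ = 8
  ⌊1025/5^4⌋ = ⌊1025/625⌋ = 1
(the next term ⌊1025/5^5⌋ = 0, terminating the sum). Summing: v_5(1025!) = 205 + 41 + 8 + 1 = 255.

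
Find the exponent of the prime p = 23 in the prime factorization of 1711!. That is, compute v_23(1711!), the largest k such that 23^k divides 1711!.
v_23(1711!) = 77

Legendre's formula: v_p(n!) = Σ_{k ≥ 1} ⌊n / p^k⌋. For p = 23, n = 1711, the terms are:
  ⌊1711/23^1⌋ = ⌊1711/23⌋ = 74
  ⌊1711/23^2⌋ = ⌊1711/529⌋ = 3
(the next term ⌊1711/23^3⌋ = 0, terminating the sum). Summing: v_23(1711!) = 74 + 3 = 77.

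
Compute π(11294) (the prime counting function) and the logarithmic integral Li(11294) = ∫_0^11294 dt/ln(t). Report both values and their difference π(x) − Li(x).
π(11294) = 1365;  Li(11294) ≈ 1385.69;  π(x) − Li(x) ≈ -20.69.

Direct count of primes ≤ 11294 gives π(11294) = 1365. Numerical evaluation of the logarithmic integral gives Li(11294) ≈ 1385.69. The difference π(x) − Li(x) ≈ -20.69 is typically negative for small/moderate x (Li(x) overestimates), though Littlewood's theorem shows this sign changes infinitely often.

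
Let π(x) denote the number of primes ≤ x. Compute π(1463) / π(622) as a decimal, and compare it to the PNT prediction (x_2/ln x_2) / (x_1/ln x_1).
π(1463)/π(622) = 232/114 ≈ 2.0351;  PNT prediction ≈ 2.0761.

π(622) = 114 and π(1463) = 232, so π(1463)/π(622) ≈ 2.0351. The PNT-predicted ratio is (1463/ln(1463)) / (622/ln(622)) ≈ 2.0761. The two agree to within a few percent, as expected.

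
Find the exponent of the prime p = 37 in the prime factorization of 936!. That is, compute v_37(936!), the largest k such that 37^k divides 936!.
v_37(936!) = 25

Legendre's formula: v_p(n!) = Σ_{k ≥ 1} ⌊n / p^k⌋. For p = 37, n = 936, the terms are:
  ⌊936/37^1⌋ = ⌊936/37⌋ = 25
(the next term ⌊936/37^2⌋ = 0, terminating the sum). Summing: v_37(936!) = 25 = 25.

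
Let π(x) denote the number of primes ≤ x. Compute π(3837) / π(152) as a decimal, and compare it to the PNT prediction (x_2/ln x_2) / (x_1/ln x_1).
π(3837)/π(152) = 532/36 ≈ 14.7778;  PNT prediction ≈ 15.3676.

π(152) = 36 and π(3837) = 532, so π(3837)/π(152) ≈ 14.7778. The PNT-predicted ratio is (3837/ln(3837)) / (152/ln(152)) ≈ 15.3676. The two agree to within a few percent, as expected.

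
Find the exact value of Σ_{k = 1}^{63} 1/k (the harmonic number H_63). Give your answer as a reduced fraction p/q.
H_63 = 310559566510213034489743057/65681493561267903750631200

Direct summation: H_63 = 1 + 1/2 + ... + 1/63. The least common denominator is lcm(1, ..., 63) = 591133442051411133755680800; over this denominator the numerator is 591133442051411133755680800 + 295566721025705566877840400 + 197044480683803711251893600 + 147783360512852783438920200 + 118226688410282226751136160 + 98522240341901855625946800 + 84447634578773019107954400 + 73891680256426391719460100 + 65681493561267903750631200 + 59113344205141113375568080 + 53739403822855557614152800 + 49261120170950927812973400 + 45471803234723933365821600 + 42223817289386509553977200 + 39408896136760742250378720 + 36945840128213195859730050 + 34772555414788890220922400 + 32840746780633951875315600 + 31112286423758480723983200 + 29556672102570556687784040 + 28149211526257673035984800 + 26869701911427778807076400 + 25701454002235266685029600 + 24630560085475463906486700 + 23645337682056445350227232 + 22735901617361966682910800 + 21893831187089301250210400 + 21111908644693254776988600 + 20383911794876245991575200 + 19704448068380371125189360 + 19068820711335843024376800 + 18472920064106597929865025 + 17913134607618519204717600 + 17386277707394445110461200 + 16889526915754603821590880 + 16420373390316975937657800 + 15976579514903003615018400 + 15556143211879240361991600 + 15157267744907977788607200 + 14778336051285278343892020 + 14417888830522222774528800 + 14074605763128836517992400 + 13747289350032817064085600 + 13434850955713889403538200 + 13136298712253580750126240 + 12850727001117633342514800 + 12577307277689598590546400 + 12315280042737731953243350 + 12063947796967574158279200 + 11822668841028222675113616 + 11590851804929630073640800 + 11367950808680983341455400 + 11153461170781342146333600 + 10946915593544650625105200 + 10747880764571111522830560 + 10555954322346627388494300 + 10370762141252826907994400 + 10191955897438122995787600 + 10019210882227307351791200 + 9852224034190185562594680 + 9690712164777231700912800 + 9534410355667921512188400 + 9383070508752557678661600 = 2795036098591917310407687513, so H_63 = 2795036098591917310407687513/591133442051411133755680800; reducing by gcd(2795036098591917310407687513, 591133442051411133755680800) = 9 gives 310559566510213034489743057/65681493561267903750631200 ≈ 4.72827. (The PNT-adjacent estimate ln(63) + γ ≈ 4.72035 matches within O(1/n).)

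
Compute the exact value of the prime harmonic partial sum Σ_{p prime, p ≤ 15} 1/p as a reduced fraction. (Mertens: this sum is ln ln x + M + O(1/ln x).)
Σ 1/p = 40361/30030

π(15) = 6, so the primes ≤ 15 are [2, 3, 5, 7, 11, 13]. Summing 1/p over these primes: 40361/30030 ≈ 1.3440. Mertens estimate ln ln(15) + 0.2615 ≈ 1.2577.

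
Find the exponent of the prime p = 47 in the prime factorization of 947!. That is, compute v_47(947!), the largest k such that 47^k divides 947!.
v_47(947!) = 20

Legendre's formula: v_p(n!) = Σ_{k ≥ 1} ⌊n / p^k⌋. For p = 47, n = 947, the terms are:
  ⌊947/47^1⌋ = ⌊947/47⌋ = 20
(the next term ⌊947/47^2⌋ = 0, terminating the sum). Summing: v_47(947!) = 20 = 20.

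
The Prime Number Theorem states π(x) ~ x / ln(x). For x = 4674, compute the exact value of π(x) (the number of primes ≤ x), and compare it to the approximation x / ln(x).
π(4674) = 632;  x/ln(x) ≈ 553.15;  relative error ≈ 12.48%.

Directly count primes up to 4674: π(4674) = 632. The PNT approximation gives 4674/ln(4674) ≈ 4674/8.44977 ≈ 553.15. Relative error (π(x) − x/ln(x)) / π(x) ≈ 12.48%; the approximation is known to undercount slightly (Li(x) is a better estimate).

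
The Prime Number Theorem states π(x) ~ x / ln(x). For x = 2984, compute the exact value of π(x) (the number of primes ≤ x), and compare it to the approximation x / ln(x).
π(2984) = 429;  x/ln(x) ≈ 372.95;  relative error ≈ 13.06%.

Directly count primes up to 2984: π(2984) = 429. The PNT approximation gives 2984/ln(2984) ≈ 2984/8.00102 ≈ 372.95. Relative error (π(x) − x/ln(x)) / π(x) ≈ 13.06%; the approximation is known to undercount slightly (Li(x) is a better estimate).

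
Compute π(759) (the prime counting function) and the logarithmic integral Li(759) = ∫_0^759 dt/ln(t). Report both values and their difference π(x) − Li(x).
π(759) = 134;  Li(759) ≈ 142.04;  π(x) − Li(x) ≈ -8.04.

Direct count of primes ≤ 759 gives π(759) = 134. Numerical evaluation of the logarithmic integral gives Li(759) ≈ 142.04. The difference π(x) − Li(x) ≈ -8.04 is typically negative for small/moderate x (Li(x) overestimates), though Littlewood's theorem shows this sign changes infinitely often.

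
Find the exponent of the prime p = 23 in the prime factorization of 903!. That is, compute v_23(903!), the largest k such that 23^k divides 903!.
v_23(903!) = 40

Legendre's formula: v_p(n!) = Σ_{k ≥ 1} ⌊n / p^k⌋. For p = 23, n = 903, the terms are:
  ⌊903/23^1⌋ = ⌊903/23⌋ = 39
  ⌊903/23^2⌋ = ⌊903/529⌋ = 1
(the next term ⌊903/23^3⌋ = 0, terminating the sum). Summing: v_23(903!) = 39 + 1 = 40.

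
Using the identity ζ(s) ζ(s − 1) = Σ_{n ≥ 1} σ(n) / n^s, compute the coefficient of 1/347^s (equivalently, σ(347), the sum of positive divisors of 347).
σ(347) = 348

In the product (Σ m^0/m^s)(Σ k / k^s) = Σ (Σ_{d | n} d) / n^s, the coefficient of 1/n^s is σ(n) = Σ_{d | n} d. For n = 347, divisors are [1, 347]; summing: σ(347) = 348.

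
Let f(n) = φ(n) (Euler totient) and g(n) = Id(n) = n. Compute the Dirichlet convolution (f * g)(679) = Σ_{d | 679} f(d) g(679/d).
(φ * Id)(679) = 2509

Divisors of 679: [1, 7, 97, 679]. For each d | 679:
  d = 1: φ(1) · Id(679/1) = 1 · 679 = 679
  d = 7: φ(7) · Id(679/7) = 6 · 97 = 582
  d = 97: φ(97) · Id(679/97) = 96 · 7 = 672
  d = 679: φ(679) · Id(679/679) = 576 · 1 = 576
Summing: (φ * Id)(679) = 679 + 582 + 672 + 576 = 2509.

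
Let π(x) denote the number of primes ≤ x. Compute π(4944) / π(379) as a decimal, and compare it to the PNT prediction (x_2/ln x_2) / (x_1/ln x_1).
π(4944)/π(379) = 661/75 ≈ 8.8133;  PNT prediction ≈ 9.1059.

π(379) = 75 and π(4944) = 661, so π(4944)/π(379) ≈ 8.8133. The PNT-predicted ratio is (4944/ln(4944)) / (379/ln(379)) ≈ 9.1059. The two agree to within a few percent, as expected.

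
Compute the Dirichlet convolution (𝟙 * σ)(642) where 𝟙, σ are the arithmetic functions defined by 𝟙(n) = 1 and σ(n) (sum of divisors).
(𝟙 * σ)(642) = 2180

Divisors of 642: [1, 2, 3, 6, 107, 214, 321, 642]. For each d | 642:
  d = 1: 𝟙(1) · σ(642/1) = 1 · 1296 = 1296
  d = 2: 𝟙(2) · σ(642/2) = 1 · 432 = 432
  d = 3: 𝟙(3) · σ(642/3) = 1 · 324 = 324
  d = 6: 𝟙(6) · σ(642/6) = 1 · 108 = 108
  d = 107: 𝟙(107) · σ(642/107) = 1 · 12 = 12
  d = 214: 𝟙(214) · σ(642/214) = 1 · 4 = 4
  d = 321: 𝟙(321) · σ(642/321) = 1 · 3 = 3
  d = 642: 𝟙(642) · σ(642/642) = 1 · 1 = 1
Summing: (𝟙 * σ)(642) = 1296 + 432 + 324 + 108 + 12 + 4 + 3 + 1 = 2180.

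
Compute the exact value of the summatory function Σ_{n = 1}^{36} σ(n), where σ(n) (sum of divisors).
Σ_{n ≤ 36} σ(n) = 1098

Compute σ(n) for each 1 ≤ n ≤ 36: σ(1) = 1, σ(2) = 3, σ(3) = 4, σ(4) = 7, σ(5) = 6, σ(6) = 12, σ(7) = 8, σ(8) = 15, σ(9) = 13, σ(10) = 18, σ(11) = 12, σ(12) = 28, σ(13) = 14, σ(14) = 24, σ(15) = 24, σ(16) = 31, σ(17) = 18, σ(18) = 39, σ(19) = 20, σ(20) = 42, σ(21) = 32, σ(22) = 36, σ(23) = 24, σ(24) = 60, σ(25) = 31, σ(26) = 42, σ(27) = 40, σ(28) = 56, σ(29) = 30, σ(30) = 72, σ(31) = 32, σ(32) = 63, σ(33) = 48, σ(34) = 54, σ(35) = 48, σ(36) = 91. Summing all 36 values: 1098. (Average order: Σ_{n ≤ x} σ(n) ~ (π²/12) x². For x = 36, (π²/12)·36² ≈ 1065.92.)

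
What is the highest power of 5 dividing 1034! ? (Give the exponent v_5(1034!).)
v_5(1034!) = 256

Legendre's formula: v_p(n!) = Σ_{k ≥ 1} ⌊n / p^k⌋. For p = 5, n = 1034, the terms are:
  ⌊1034/5^1⌋ = ⌊1034/5⌋ = 206
  ⌊1034/5^2⌋ = ⌊1034/25⌋ = 41
  ⌊1034/5^3⌋ = ⌊1034/125⌋ = 8
  ⌊1034/5^4⌋ = ⌊1034/625⌋ = 1
(the next term ⌊1034/5^5⌋ = 0, terminating the sum). Summing: v_5(1034!) = 206 + 41 + 8 + 1 = 256.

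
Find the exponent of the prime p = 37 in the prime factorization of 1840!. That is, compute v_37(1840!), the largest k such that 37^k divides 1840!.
v_37(1840!) = 50

Legendre's formula: v_p(n!) = Σ_{k ≥ 1} ⌊n / p^k⌋. For p = 37, n = 1840, the terms are:
  ⌊1840/37^1⌋ = ⌊1840/37⌋ = 49
  ⌊1840/37^2⌋ = ⌊1840/1369⌋ = 1
(the next term ⌊1840/37^3⌋ = 0, terminating the sum). Summing: v_37(1840!) = 49 + 1 = 50.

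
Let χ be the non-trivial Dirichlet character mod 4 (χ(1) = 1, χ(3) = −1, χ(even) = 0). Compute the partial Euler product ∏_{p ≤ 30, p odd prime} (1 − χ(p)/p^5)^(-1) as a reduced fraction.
∏ = 56323365267735696811786180032270097409625/56540602747326702466218687430868194033664

The odd primes p ≤ 30 are [3, 5, 7, 11, 13, 17, 19, 23, 29]. For each, χ(p) = 1 if p ≡ 1 mod 4, χ(p) = −1 if p ≡ 3 mod 4. Taking (1 − χ(p)/p^5)^(-1) = p^5/(p^5 − χ(p)): (1 − (-1)/3^5)^(-1) · (1 − (1)/5^5)^(-1) · (1 − (-1)/7^5)^(-1) · (1 − (-1)/11^5)^(-1) · (1 − (1)/13^5)^(-1) · (1 − (1)/17^5)^(-1) · (1 − (-1)/19^5)^(-1) · (1 − (-1)/23^5)^(-1) · (1 − (1)/29^5)^(-1) = 56323365267735696811786180032270097409625/56540602747326702466218687430868194033664.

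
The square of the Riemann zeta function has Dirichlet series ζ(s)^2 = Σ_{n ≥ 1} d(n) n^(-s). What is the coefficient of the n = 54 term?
d(54) = 8

ζ(s)^2 = (Σ 1/m^s)(Σ 1/k^s). The coefficient of 1/n^s in the product is the number of ordered pairs (m, k) with mk = n, which equals d(n). For n = 54, divisors are [1, 2, 3, 6, 9, 18, 27, 54], so d(54) = 8.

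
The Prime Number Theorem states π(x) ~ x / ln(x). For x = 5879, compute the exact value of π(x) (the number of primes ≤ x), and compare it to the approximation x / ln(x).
π(5879) = 774;  x/ln(x) ≈ 677.37;  relative error ≈ 12.48%.

Directly count primes up to 5879: π(5879) = 774. The PNT approximation gives 5879/ln(5879) ≈ 5879/8.67914 ≈ 677.37. Relative error (π(x) − x/ln(x)) / π(x) ≈ 12.48%; the approximation is known to undercount slightly (Li(x) is a better estimate).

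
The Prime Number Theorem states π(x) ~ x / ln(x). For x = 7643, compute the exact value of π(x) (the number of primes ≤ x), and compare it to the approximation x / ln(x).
π(7643) = 970;  x/ln(x) ≈ 854.77;  relative error ≈ 11.88%.

Directly count primes up to 7643: π(7643) = 970. The PNT approximation gives 7643/ln(7643) ≈ 7643/8.94155 ≈ 854.77. Relative error (π(x) − x/ln(x)) / π(x) ≈ 11.88%; the approximation is known to undercount slightly (Li(x) is a better estimate).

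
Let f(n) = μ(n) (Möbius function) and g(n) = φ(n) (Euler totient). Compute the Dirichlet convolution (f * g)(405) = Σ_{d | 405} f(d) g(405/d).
(μ * φ)(405) = 108

Divisors of 405: [1, 3, 5, 9, 15, 27, 45, 81, 135, 405]. For each d | 405:
  d = 1: μ(1) · φ(405/1) = 1 · 216 = 216
  d = 3: μ(3) · φ(405/3) = -1 · 72 = -72
  d = 5: μ(5) · φ(405/5) = -1 · 54 = -54
  d = 9: μ(9) · φ(405/9) = 0 · 24 = 0
  d = 15: μ(15) · φ(405/15) = 1 · 18 = 18
  d = 27: μ(27) · φ(405/27) = 0 · 8 = 0
  d = 45: μ(45) · φ(405/45) = 0 · 6 = 0
  d = 81: μ(81) · φ(405/81) = 0 · 4 = 0
  d = 135: μ(135) · φ(405/135) = 0 · 2 = 0
  d = 405: μ(405) · φ(405/405) = 0 · 1 = 0
Summing: (μ * φ)(405) = 216 + -72 + -54 + 0 + 18 + 0 + 0 + 0 + 0 + 0 = 108.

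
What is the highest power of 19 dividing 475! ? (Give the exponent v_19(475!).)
v_19(475!) = 26

Legendre's formula: v_p(n!) = Σ_{k ≥ 1} ⌊n / p^k⌋. For p = 19, n = 475, the terms are:
  ⌊475/19^1⌋ = ⌊475/19⌋ = 25
  ⌊475/19^2⌋ = ⌊475/361⌋ = 1
(the next term ⌊475/19^3⌋ = 0, terminating the sum). Summing: v_19(475!) = 25 + 1 = 26.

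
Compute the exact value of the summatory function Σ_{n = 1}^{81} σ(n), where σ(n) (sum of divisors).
Σ_{n ≤ 81} σ(n) = 5435

Compute σ(n) for each 1 ≤ n ≤ 81: σ(1) = 1, σ(2) = 3, σ(3) = 4, σ(4) = 7, σ(5) = 6, σ(6) = 12, σ(7) = 8, σ(8) = 15, σ(9) = 13, σ(10) = 18, σ(11) = 12, σ(12) = 28, σ(13) = 14, σ(14) = 24, σ(15) = 24, σ(16) = 31, σ(17) = 18, σ(18) = 39, σ(19) = 20, σ(20) = 42, σ(21) = 32, σ(22) = 36, σ(23) = 24, σ(24) = 60, σ(25) = 31, σ(26) = 42, σ(27) = 40, σ(28) = 56, σ(29) = 30, σ(30) = 72, σ(31) = 32, σ(32) = 63, σ(33) = 48, σ(34) = 54, σ(35) = 48, σ(36) = 91, σ(37) = 38, σ(38) = 60, σ(39) = 56, σ(40) = 90, σ(41) = 42, σ(42) = 96, σ(43) = 44, σ(44) = 84, σ(45) = 78, σ(46) = 72, σ(47) = 48, σ(48) = 124, σ(49) = 57, σ(50) = 93, σ(51) = 72, σ(52) = 98, σ(53) = 54, σ(54) = 120, σ(55) = 72, σ(56) = 120, σ(57) = 80, σ(58) = 90, σ(59) = 60, σ(60) = 168, σ(61) = 62, σ(62) = 96, σ(63) = 104, σ(64) = 127, σ(65) = 84, σ(66) = 144, σ(67) = 68, σ(68) = 126, σ(69) = 96, σ(70) = 144, σ(71) = 72, σ(72) = 195, σ(73) = 74, σ(74) = 114, σ(75) = 124, σ(76) = 140, σ(77) = 96, σ(78) = 168, σ(79) = 80, σ(80) = 186, σ(81) = 121. Summing all 81 values: 5435. (Average order: Σ_{n ≤ x} σ(n) ~ (π²/12) x². For x = 81, (π²/12)·81² ≈ 5396.21.)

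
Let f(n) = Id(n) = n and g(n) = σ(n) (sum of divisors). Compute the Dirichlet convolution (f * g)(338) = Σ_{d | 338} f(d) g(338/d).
(Id * σ)(338) = 2670

Divisors of 338: [1, 2, 13, 26, 169, 338]. For each d | 338:
  d = 1: Id(1) · σ(338/1) = 1 · 549 = 549
  d = 2: Id(2) · σ(338/2) = 2 · 183 = 366
  d = 13: Id(13) · σ(338/13) = 13 · 42 = 546
  d = 26: Id(26) · σ(338/26) = 26 · 14 = 364
  d = 169: Id(169) · σ(338/169) = 169 · 3 = 507
  d = 338: Id(338) · σ(338/338) = 338 · 1 = 338
Summing: (Id * σ)(338) = 549 + 366 + 546 + 364 + 507 + 338 = 2670.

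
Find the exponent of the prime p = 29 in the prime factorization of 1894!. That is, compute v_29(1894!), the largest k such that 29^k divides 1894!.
v_29(1894!) = 67

Legendre's formula: v_p(n!) = Σ_{k ≥ 1} ⌊n / p^k⌋. For p = 29, n = 1894, the terms are:
  ⌊1894/29^1⌋ = ⌊1894/29⌋ = 65
  ⌊1894/29^2⌋ = ⌊1894/841⌋ = 2
(the next term ⌊1894/29^3⌋ = 0, terminating the sum). Summing: v_29(1894!) = 65 + 2 = 67.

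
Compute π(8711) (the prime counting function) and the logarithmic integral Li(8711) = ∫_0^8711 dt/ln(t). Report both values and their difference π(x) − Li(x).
π(8711) = 1085;  Li(8711) ≈ 1105.15;  π(x) − Li(x) ≈ -20.15.

Direct count of primes ≤ 8711 gives π(8711) = 1085. Numerical evaluation of the logarithmic integral gives Li(8711) ≈ 1105.15. The difference π(x) − Li(x) ≈ -20.15 is typically negative for small/moderate x (Li(x) overestimates), though Littlewood's theorem shows this sign changes infinitely often.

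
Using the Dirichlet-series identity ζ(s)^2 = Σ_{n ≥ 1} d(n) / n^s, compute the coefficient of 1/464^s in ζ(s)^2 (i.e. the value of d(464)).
d(464) = 10

ζ(s)^2 = (Σ 1/m^s)(Σ 1/k^s). The coefficient of 1/n^s in the product is the number of ordered pairs (m, k) with mk = n, which equals d(n). For n = 464, divisors are [1, 2, 4, 8, 16, 29, 58, 116, 232, 464], so d(464) = 10.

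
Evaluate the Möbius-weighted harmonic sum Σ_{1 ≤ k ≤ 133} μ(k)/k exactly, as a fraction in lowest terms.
Σ μ(k)/k = -328286069145432606104772534998723752556837640821/525896479052627740771371797072411912900610967452630

Values of μ(k) for 1 ≤ k ≤ 133: μ(1) = 1, μ(2) = -1, μ(3) = -1, μ(5) = -1, μ(6) = 1, μ(7) = -1, μ(10) = 1, μ(11) = -1, μ(13) = -1, μ(14) = 1, μ(15) = 1, μ(17) = -1, μ(19) = -1, μ(21) = 1, μ(22) = 1, μ(23) = -1, μ(26) = 1, μ(29) = -1, μ(30) = -1, μ(31) = -1, μ(33) = 1, μ(34) = 1, μ(35) = 1, μ(37) = -1, μ(38) = 1, μ(39) = 1, μ(41) = -1, μ(42) = -1, μ(43) = -1, μ(46) = 1, μ(47) = -1, μ(51) = 1, μ(53) = -1, μ(55) = 1, μ(57) = 1, μ(58) = 1, μ(59) = -1, μ(61) = -1, μ(62) = 1, μ(65) = 1, μ(66) = -1, μ(67) = -1, μ(69) = 1, μ(70) = -1, μ(71) = -1, μ(73) = -1, μ(74) = 1, μ(77) = 1, μ(78) = -1, μ(79) = -1, μ(82) = 1, μ(83) = -1, μ(85) = 1, μ(86) = 1, μ(87) = 1, μ(89) = -1, μ(91) = 1, μ(93) = 1, μ(94) = 1, μ(95) = 1, μ(97) = -1, μ(101) = -1, μ(102) = -1, μ(103) = -1, μ(105) = -1, μ(106) = 1, μ(107) = -1, μ(109) = -1, μ(110) = -1, μ(111) = 1, μ(113) = -1, μ(114) = -1, μ(115) = 1, μ(118) = 1, μ(119) = 1, μ(122) = 1, μ(123) = 1, μ(127) = -1, μ(129) = 1, μ(130) = -1, μ(131) = -1, μ(133) = 1, with μ = 0 on non-squarefree integers. Summing μ(k)/k for k where μ(k) ≠ 0 gives -328286069145432606104772534998723752556837640821/525896479052627740771371797072411912900610967452630 ≈ -0.0006. (PNT ⟺ this sum → 0 as n → ∞.)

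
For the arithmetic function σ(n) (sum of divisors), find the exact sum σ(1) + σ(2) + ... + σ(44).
Σ_{n ≤ 44} σ(n) = 1608

Compute σ(n) for each 1 ≤ n ≤ 44: σ(1) = 1, σ(2) = 3, σ(3) = 4, σ(4) = 7, σ(5) = 6, σ(6) = 12, σ(7) = 8, σ(8) = 15, σ(9) = 13, σ(10) = 18, σ(11) = 12, σ(12) = 28, σ(13) = 14, σ(14) = 24, σ(15) = 24, σ(16) = 31, σ(17) = 18, σ(18) = 39, σ(19) = 20, σ(20) = 42, σ(21) = 32, σ(22) = 36, σ(23) = 24, σ(24) = 60, σ(25) = 31, σ(26) = 42, σ(27) = 40, σ(28) = 56, σ(29) = 30, σ(30) = 72, σ(31) = 32, σ(32) = 63, σ(33) = 48, σ(34) = 54, σ(35) = 48, σ(36) = 91, σ(37) = 38, σ(38) = 60, σ(39) = 56, σ(40) = 90, σ(41) = 42, σ(42) = 96, σ(43) = 44, σ(44) = 84. Summing all 44 values: 1608. (Average order: Σ_{n ≤ x} σ(n) ~ (π²/12) x². For x = 44, (π²/12)·44² ≈ 1592.30.)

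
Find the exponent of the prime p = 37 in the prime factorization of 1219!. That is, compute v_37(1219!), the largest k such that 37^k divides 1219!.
v_37(1219!) = 32

Legendre's formula: v_p(n!) = Σ_{k ≥ 1} ⌊n / p^k⌋. For p = 37, n = 1219, the terms are:
  ⌊1219/37^1⌋ = ⌊1219/37⌋ = 32
(the next term ⌊1219/37^2⌋ = 0, terminating the sum). Summing: v_37(1219!) = 32 = 32.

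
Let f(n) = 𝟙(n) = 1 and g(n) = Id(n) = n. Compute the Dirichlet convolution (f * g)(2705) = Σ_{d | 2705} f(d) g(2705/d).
(𝟙 * Id)(2705) = 3252

Divisors of 2705: [1, 5, 541, 2705]. For each d | 2705:
  d = 1: 𝟙(1) · Id(2705/1) = 1 · 2705 = 2705
  d = 5: 𝟙(5) · Id(2705/5) = 1 · 541 = 541
  d = 541: 𝟙(541) · Id(2705/541) = 1 · 5 = 5
  d = 2705: 𝟙(2705) · Id(2705/2705) = 1 · 1 = 1
Summing: (𝟙 * Id)(2705) = 2705 + 541 + 5 + 1 = 3252.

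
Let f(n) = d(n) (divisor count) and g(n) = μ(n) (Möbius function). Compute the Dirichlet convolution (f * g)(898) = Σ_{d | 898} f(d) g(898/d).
(d * μ)(898) = 1

Divisors of 898: [1, 2, 449, 898]. For each d | 898:
  d = 1: d(1) · μ(898/1) = 1 · 1 = 1
  d = 2: d(2) · μ(898/2) = 2 · -1 = -2
  d = 449: d(449) · μ(898/449) = 2 · -1 = -2
  d = 898: d(898) · μ(898/898) = 4 · 1 = 4
Summing: (d * μ)(898) = 1 + -2 + -2 + 4 = 1.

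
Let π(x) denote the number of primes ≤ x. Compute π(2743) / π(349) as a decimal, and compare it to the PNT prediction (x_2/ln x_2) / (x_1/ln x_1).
π(2743)/π(349) = 400/70 ≈ 5.7143;  PNT prediction ≈ 5.8128.

π(349) = 70 and π(2743) = 400, so π(2743)/π(349) ≈ 5.7143. The PNT-predicted ratio is (2743/ln(2743)) / (349/ln(349)) ≈ 5.8128. The two agree to within a few percent, as expected.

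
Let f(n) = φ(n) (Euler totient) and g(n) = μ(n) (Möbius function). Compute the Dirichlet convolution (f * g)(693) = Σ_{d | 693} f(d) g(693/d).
(φ * μ)(693) = 180

Divisors of 693: [1, 3, 7, 9, 11, 21, 33, 63, 77, 99, 231, 693]. For each d | 693:
  d = 1: φ(1) · μ(693/1) = 1 · 0 = 0
  d = 3: φ(3) · μ(693/3) = 2 · -1 = -2
  d = 7: φ(7) · μ(693/7) = 6 · 0 = 0
  d = 9: φ(9) · μ(693/9) = 6 · 1 = 6
  d = 11: φ(11) · μ(693/11) = 10 · 0 = 0
  d = 21: φ(21) · μ(693/21) = 12 · 1 = 12
  d = 33: φ(33) · μ(693/33) = 20 · 1 = 20
  d = 63: φ(63) · μ(693/63) = 36 · -1 = -36
  d = 77: φ(77) · μ(693/77) = 60 · 0 = 0
  d = 99: φ(99) · μ(693/99) = 60 · -1 = -60
  d = 231: φ(231) · μ(693/231) = 120 · -1 = -120
  d = 693: φ(693) · μ(693/693) = 360 · 1 = 360
Summing: (φ * μ)(693) = 0 + -2 + 0 + 6 + 0 + 12 + 20 + -36 + 0 + -60 + -120 + 360 = 180.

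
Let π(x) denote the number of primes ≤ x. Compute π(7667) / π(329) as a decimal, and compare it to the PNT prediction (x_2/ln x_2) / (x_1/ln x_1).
π(7667)/π(329) = 971/66 ≈ 14.7121;  PNT prediction ≈ 15.1007.

π(329) = 66 and π(7667) = 971, so π(7667)/π(329) ≈ 14.7121. The PNT-predicted ratio is (7667/ln(7667)) / (329/ln(329)) ≈ 15.1007. The two agree to within a few percent, as expected.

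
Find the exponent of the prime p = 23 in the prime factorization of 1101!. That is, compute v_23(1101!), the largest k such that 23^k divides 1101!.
v_23(1101!) = 49

Legendre's formula: v_p(n!) = Σ_{k ≥ 1} ⌊n / p^k⌋. For p = 23, n = 1101, the terms are:
  ⌊1101/23^1⌋ = ⌊1101/23⌋ = 47
  ⌊1101/23^2⌋ = ⌊1101/529⌋ = 2
(the next term ⌊1101/23^3⌋ = 0, terminating the sum). Summing: v_23(1101!) = 47 + 2 = 49.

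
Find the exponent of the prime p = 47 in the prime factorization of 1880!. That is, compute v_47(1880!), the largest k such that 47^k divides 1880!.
v_47(1880!) = 40

Legendre's formula: v_p(n!) = Σ_{k ≥ 1} ⌊n / p^k⌋. For p = 47, n = 1880, the terms are:
  ⌊1880/47^1⌋ = ⌊1880/47⌋ = 40
(the next term ⌊1880/47^2⌋ = 0, terminating the sum). Summing: v_47(1880!) = 40 = 40.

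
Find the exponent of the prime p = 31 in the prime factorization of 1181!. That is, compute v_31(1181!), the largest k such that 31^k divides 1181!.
v_31(1181!) = 39

Legendre's formula: v_p(n!) = Σ_{k ≥ 1} ⌊n / p^k⌋. For p = 31, n = 1181, the terms are:
  ⌊1181/31^1⌋ = ⌊1181/31⌋ = 38
  ⌊1181/31^2⌋ = ⌊1181/961⌋ = 1
(the next term ⌊1181/31^3⌋ = 0, terminating the sum). Summing: v_31(1181!) = 38 + 1 = 39.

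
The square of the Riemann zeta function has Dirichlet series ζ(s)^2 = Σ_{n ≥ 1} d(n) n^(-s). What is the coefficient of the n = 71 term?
d(71) = 2

ζ(s)^2 = (Σ 1/m^s)(Σ 1/k^s). The coefficient of 1/n^s in the product is the number of ordered pairs (m, k) with mk = n, which equals d(n). For n = 71, divisors are [1, 71], so d(71) = 2.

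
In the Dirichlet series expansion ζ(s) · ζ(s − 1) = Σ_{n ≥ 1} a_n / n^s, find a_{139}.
σ(139) = 140

In the product (Σ m^0/m^s)(Σ k / k^s) = Σ (Σ_{d | n} d) / n^s, the coefficient of 1/n^s is σ(n) = Σ_{d | n} d. For n = 139, divisors are [1, 139]; summing: σ(139) = 140.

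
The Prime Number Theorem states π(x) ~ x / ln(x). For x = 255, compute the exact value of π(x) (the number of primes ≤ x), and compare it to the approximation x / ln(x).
π(255) = 54;  x/ln(x) ≈ 46.02;  relative error ≈ 14.78%.

Directly count primes up to 255: π(255) = 54. The PNT approximation gives 255/ln(255) ≈ 255/5.54126 ≈ 46.02. Relative error (π(x) − x/ln(x)) / π(x) ≈ 14.78%; the approximation is known to undercount slightly (Li(x) is a better estimate).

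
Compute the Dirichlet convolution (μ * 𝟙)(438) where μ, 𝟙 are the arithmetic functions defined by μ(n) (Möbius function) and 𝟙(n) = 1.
(μ * 𝟙)(438) = 0

Divisors of 438: [1, 2, 3, 6, 73, 146, 219, 438]. For each d | 438:
  d = 1: μ(1) · 𝟙(438/1) = 1 · 1 = 1
  d = 2: μ(2) · 𝟙(438/2) = -1 · 1 = -1
  d = 3: μ(3) · 𝟙(438/3) = -1 · 1 = -1
  d = 6: μ(6) · 𝟙(438/6) = 1 · 1 = 1
  d = 73: μ(73) · 𝟙(438/73) = -1 · 1 = -1
  d = 146: μ(146) · 𝟙(438/146) = 1 · 1 = 1
  d = 219: μ(219) · 𝟙(438/219) = 1 · 1 = 1
  d = 438: μ(438) · 𝟙(438/438) = -1 · 1 = -1
Summing: (μ * 𝟙)(438) = 1 + -1 + -1 + 1 + -1 + 1 + 1 + -1 = 0.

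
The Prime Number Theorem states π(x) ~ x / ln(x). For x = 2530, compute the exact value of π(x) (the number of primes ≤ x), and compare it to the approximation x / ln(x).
π(2530) = 369;  x/ln(x) ≈ 322.87;  relative error ≈ 12.50%.

Directly count primes up to 2530: π(2530) = 369. The PNT approximation gives 2530/ln(2530) ≈ 2530/7.83597 ≈ 322.87. Relative error (π(x) − x/ln(x)) / π(x) ≈ 12.50%; the approximation is known to undercount slightly (Li(x) is a better estimate).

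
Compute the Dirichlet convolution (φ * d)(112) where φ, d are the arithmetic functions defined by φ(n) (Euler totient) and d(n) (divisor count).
(φ * d)(112) = 248

Divisors of 112: [1, 2, 4, 7, 8, 14, 16, 28, 56, 112]. For each d | 112:
  d = 1: φ(1) · d(112/1) = 1 · 10 = 10
  d = 2: φ(2) · d(112/2) = 1 · 8 = 8
  d = 4: φ(4) · d(112/4) = 2 · 6 = 12
  d = 7: φ(7) · d(112/7) = 6 · 5 = 30
  d = 8: φ(8) · d(112/8) = 4 · 4 = 16
  d = 14: φ(14) · d(112/14) = 6 · 4 = 24
  d = 16: φ(16) · d(112/16) = 8 · 2 = 16
  d = 28: φ(28) · d(112/28) = 12 · 3 = 36
  d = 56: φ(56) · d(112/56) = 24 · 2 = 48
  d = 112: φ(112) · d(112/112) = 48 · 1 = 48
Summing: (φ * d)(112) = 10 + 8 + 12 + 30 + 16 + 24 + 16 + 36 + 48 + 48 = 248.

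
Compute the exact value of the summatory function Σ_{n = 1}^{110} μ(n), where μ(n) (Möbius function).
Σ_{n ≤ 110} μ(n) = -5

Compute μ(n) for each 1 ≤ n ≤ 110: μ(1) = 1, μ(2) = -1, μ(3) = -1, μ(4) = 0, μ(5) = -1, μ(6) = 1, μ(7) = -1, μ(8) = 0, μ(9) = 0, μ(10) = 1, μ(11) = -1, μ(12) = 0, μ(13) = -1, μ(14) = 1, μ(15) = 1, μ(16) = 0, μ(17) = -1, μ(18) = 0, μ(19) = -1, μ(20) = 0, μ(21) = 1, μ(22) = 1, μ(23) = -1, μ(24) = 0, μ(25) = 0, μ(26) = 1, μ(27) = 0, μ(28) = 0, μ(29) = -1, μ(30) = -1, μ(31) = -1, μ(32) = 0, μ(33) = 1, μ(34) = 1, μ(35) = 1, μ(36) = 0, μ(37) = -1, μ(38) = 1, μ(39) = 1, μ(40) = 0, μ(41) = -1, μ(42) = -1, μ(43) = -1, μ(44) = 0, μ(45) = 0, μ(46) = 1, μ(47) = -1, μ(48) = 0, μ(49) = 0, μ(50) = 0, μ(51) = 1, μ(52) = 0, μ(53) = -1, μ(54) = 0, μ(55) = 1, μ(56) = 0, μ(57) = 1, μ(58) = 1, μ(59) = -1, μ(60) = 0, μ(61) = -1, μ(62) = 1, μ(63) = 0, μ(64) = 0, μ(65) = 1, μ(66) = -1, μ(67) = -1, μ(68) = 0, μ(69) = 1, μ(70) = -1, μ(71) = -1, μ(72) = 0, μ(73) = -1, μ(74) = 1, μ(75) = 0, μ(76) = 0, μ(77) = 1, μ(78) = -1, μ(79) = -1, μ(80) = 0, μ(81) = 0, μ(82) = 1, μ(83) = -1, μ(84) = 0, μ(85) = 1, μ(86) = 1, μ(87) = 1, μ(88) = 0, μ(89) = -1, μ(90) = 0, μ(91) = 1, μ(92) = 0, μ(93) = 1, μ(94) = 1, μ(95) = 1, μ(96) = 0, μ(97) = -1, μ(98) = 0, μ(99) = 0, μ(100) = 0, μ(101) = -1, μ(102) = -1, μ(103) = -1, μ(104) = 0, μ(105) = -1, μ(106) = 1, μ(107) = -1, μ(108) = 0, μ(109) = -1, μ(110) = -1. Summing all 110 values: -5. (Mertens function M(x) = Σ_{n ≤ x} μ(n); on average M(x) should be small (PNT ⟺ M(x) = o(x)).)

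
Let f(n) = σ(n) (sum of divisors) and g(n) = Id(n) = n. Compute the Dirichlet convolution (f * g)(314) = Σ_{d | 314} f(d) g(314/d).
(σ * Id)(314) = 1575

Divisors of 314: [1, 2, 157, 314]. For each d | 314:
  d = 1: σ(1) · Id(314/1) = 1 · 314 = 314
  d = 2: σ(2) · Id(314/2) = 3 · 157 = 471
  d = 157: σ(157) · Id(314/157) = 158 · 2 = 316
  d = 314: σ(314) · Id(314/314) = 474 · 1 = 474
Summing: (σ * Id)(314) = 314 + 471 + 316 + 474 = 1575.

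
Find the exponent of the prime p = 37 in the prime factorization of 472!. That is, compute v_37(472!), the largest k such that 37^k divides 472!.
v_37(472!) = 12

Legendre's formula: v_p(n!) = Σ_{k ≥ 1} ⌊n / p^k⌋. For p = 37, n = 472, the terms are:
  ⌊472/37^1⌋ = ⌊472/37⌋ = 12
(the next term ⌊472/37^2⌋ = 0, terminating the sum). Summing: v_37(472!) = 12 = 12.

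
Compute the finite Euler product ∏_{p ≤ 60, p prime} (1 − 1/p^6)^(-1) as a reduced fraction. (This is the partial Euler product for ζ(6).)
∏ = 4770739572296379656394863241102356173984421633090039451960419477648624277653925987495283/4689410829889825408368231882153932262030763270859585875623809572192922480840433054253056

The primes p ≤ 60 are [2, 3, 5, 7, 11, 13, 17, 19, 23, 29, 31, 37, 41, 43, 47, 53, 59]. For each prime, (1 − 1/p^6)^(-1) = p^6 / (p^6 − 1). The product is (1 − 1/2^6)^(-1), (1 − 1/3^6)^(-1), (1 − 1/5^6)^(-1), (1 − 1/7^6)^(-1), (1 − 1/11^6)^(-1), (1 − 1/13^6)^(-1), (1 − 1/17^6)^(-1), (1 − 1/19^6)^(-1), (1 − 1/23^6)^(-1), (1 − 1/29^6)^(-1), (1 − 1/31^6)^(-1), (1 − 1/37^6)^(-1), (1 − 1/41^6)^(-1), (1 − 1/43^6)^(-1), (1 − 1/47^6)^(-1), (1 − 1/53^6)^(-1), (1 − 1/59^6)^(-1) = ∏ p^6 / (p^6 − 1) = 4770739572296379656394863241102356173984421633090039451960419477648624277653925987495283/4689410829889825408368231882153932262030763270859585875623809572192922480840433054253056.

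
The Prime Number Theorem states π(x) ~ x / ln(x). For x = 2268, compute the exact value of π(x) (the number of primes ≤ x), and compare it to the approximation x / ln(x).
π(2268) = 336;  x/ln(x) ≈ 293.53;  relative error ≈ 12.64%.

Directly count primes up to 2268: π(2268) = 336. The PNT approximation gives 2268/ln(2268) ≈ 2268/7.72665 ≈ 293.53. Relative error (π(x) − x/ln(x)) / π(x) ≈ 12.64%; the approximation is known to undercount slightly (Li(x) is a better estimate).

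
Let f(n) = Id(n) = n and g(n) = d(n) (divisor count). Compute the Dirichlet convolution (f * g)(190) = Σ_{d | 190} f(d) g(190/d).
(Id * d)(190) = 588

Divisors of 190: [1, 2, 5, 10, 19, 38, 95, 190]. For each d | 190:
  d = 1: Id(1) · d(190/1) = 1 · 8 = 8
  d = 2: Id(2) · d(190/2) = 2 · 4 = 8
  d = 5: Id(5) · d(190/5) = 5 · 4 = 20
  d = 10: Id(10) · d(190/10) = 10 · 2 = 20
  d = 19: Id(19) · d(190/19) = 19 · 4 = 76
  d = 38: Id(38) · d(190/38) = 38 · 2 = 76
  d = 95: Id(95) · d(190/95) = 95 · 2 = 190
  d = 190: Id(190) · d(190/190) = 190 · 1 = 190
Summing: (Id * d)(190) = 8 + 8 + 20 + 20 + 76 + 76 + 190 + 190 = 588.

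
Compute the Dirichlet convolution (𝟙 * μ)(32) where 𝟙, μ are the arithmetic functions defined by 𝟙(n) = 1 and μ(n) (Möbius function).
(𝟙 * μ)(32) = 0

Divisors of 32: [1, 2, 4, 8, 16, 32]. For each d | 32:
  d = 1: 𝟙(1) · μ(32/1) = 1 · 0 = 0
  d = 2: 𝟙(2) · μ(32/2) = 1 · 0 = 0
  d = 4: 𝟙(4) · μ(32/4) = 1 · 0 = 0
  d = 8: 𝟙(8) · μ(32/8) = 1 · 0 = 0
  d = 16: 𝟙(16) · μ(32/16) = 1 · -1 = -1
  d = 32: 𝟙(32) · μ(32/32) = 1 · 1 = 1
Summing: (𝟙 * μ)(32) = 0 + 0 + 0 + 0 + -1 + 1 = 0.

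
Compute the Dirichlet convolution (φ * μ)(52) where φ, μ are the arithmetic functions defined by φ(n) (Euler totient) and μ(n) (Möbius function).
(φ * μ)(52) = 11

Divisors of 52: [1, 2, 4, 13, 26, 52]. For each d | 52:
  d = 1: φ(1) · μ(52/1) = 1 · 0 = 0
  d = 2: φ(2) · μ(52/2) = 1 · 1 = 1
  d = 4: φ(4) · μ(52/4) = 2 · -1 = -2
  d = 13: φ(13) · μ(52/13) = 12 · 0 = 0
  d = 26: φ(26) · μ(52/26) = 12 · -1 = -12
  d = 52: φ(52) · μ(52/52) = 24 · 1 = 24
Summing: (φ * μ)(52) = 0 + 1 + -2 + 0 + -12 + 24 = 11.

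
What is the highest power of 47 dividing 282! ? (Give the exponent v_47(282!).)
v_47(282!) = 6

Legendre's formula: v_p(n!) = Σ_{k ≥ 1} ⌊n / p^k⌋. For p = 47, n = 282, the terms are:
  ⌊282/47^1⌋ = ⌊282/47⌋ = 6
(the next term ⌊282/47^2⌋ = 0, terminating the sum). Summing: v_47(282!) = 6 = 6.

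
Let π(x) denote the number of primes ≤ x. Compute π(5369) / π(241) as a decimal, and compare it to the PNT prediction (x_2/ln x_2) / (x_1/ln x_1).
π(5369)/π(241) = 708/53 ≈ 13.3585;  PNT prediction ≈ 14.2274.

π(241) = 53 and π(5369) = 708, so π(5369)/π(241) ≈ 13.3585. The PNT-predicted ratio is (5369/ln(5369)) / (241/ln(241)) ≈ 14.2274. The two agree to within a few percent, as expected.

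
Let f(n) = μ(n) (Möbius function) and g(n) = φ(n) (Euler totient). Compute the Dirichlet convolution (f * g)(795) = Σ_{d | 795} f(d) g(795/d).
(μ * φ)(795) = 153

Divisors of 795: [1, 3, 5, 15, 53, 159, 265, 795]. For each d | 795:
  d = 1: μ(1) · φ(795/1) = 1 · 416 = 416
  d = 3: μ(3) · φ(795/3) = -1 · 208 = -208
  d = 5: μ(5) · φ(795/5) = -1 · 104 = -104
  d = 15: μ(15) · φ(795/15) = 1 · 52 = 52
  d = 53: μ(53) · φ(795/53) = -1 · 8 = -8
  d = 159: μ(159) · φ(795/159) = 1 · 4 = 4
  d = 265: μ(265) · φ(795/265) = 1 · 2 = 2
  d = 795: μ(795) · φ(795/795) = -1 · 1 = -1
Summing: (μ * φ)(795) = 416 + -208 + -104 + 52 + -8 + 4 + 2 + -1 = 153.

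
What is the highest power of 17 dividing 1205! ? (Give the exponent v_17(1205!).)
v_17(1205!) = 74

Legendre's formula: v_p(n!) = Σ_{k ≥ 1} ⌊n / p^k⌋. For p = 17, n = 1205, the terms are:
  ⌊1205/17^1⌋ = ⌊1205/17⌋ = 70
  ⌊1205/17^2⌋ = ⌊1205/289⌋ = 4
(the next term ⌊1205/17^3⌋ = 0, terminating the sum). Summing: v_17(1205!) = 70 + 4 = 74.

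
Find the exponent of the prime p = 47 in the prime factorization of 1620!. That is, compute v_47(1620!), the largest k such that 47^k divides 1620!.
v_47(1620!) = 34

Legendre's formula: v_p(n!) = Σ_{k ≥ 1} ⌊n / p^k⌋. For p = 47, n = 1620, the terms are:
  ⌊1620/47^1⌋ = ⌊1620/47⌋ = 34
(the next term ⌊1620/47^2⌋ = 0, terminating the sum). Summing: v_47(1620!) = 34 = 34.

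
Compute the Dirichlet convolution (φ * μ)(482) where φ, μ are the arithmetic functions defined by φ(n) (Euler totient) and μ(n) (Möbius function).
(φ * μ)(482) = 0

Divisors of 482: [1, 2, 241, 482]. For each d | 482:
  d = 1: φ(1) · μ(482/1) = 1 · 1 = 1
  d = 2: φ(2) · μ(482/2) = 1 · -1 = -1
  d = 241: φ(241) · μ(482/241) = 240 · -1 = -240
  d = 482: φ(482) · μ(482/482) = 240 · 1 = 240
Summing: (φ * μ)(482) = 1 + -1 + -240 + 240 = 0.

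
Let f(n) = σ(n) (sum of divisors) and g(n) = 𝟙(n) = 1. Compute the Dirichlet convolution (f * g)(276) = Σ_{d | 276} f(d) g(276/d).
(σ * 𝟙)(276) = 1375

Divisors of 276: [1, 2, 3, 4, 6, 12, 23, 46, 69, 92, 138, 276]. For each d | 276:
  d = 1: σ(1) · 𝟙(276/1) = 1 · 1 = 1
  d = 2: σ(2) · 𝟙(276/2) = 3 · 1 = 3
  d = 3: σ(3) · 𝟙(276/3) = 4 · 1 = 4
  d = 4: σ(4) · 𝟙(276/4) = 7 · 1 = 7
  d = 6: σ(6) · 𝟙(276/6) = 12 · 1 = 12
  d = 12: σ(12) · 𝟙(276/12) = 28 · 1 = 28
  d = 23: σ(23) · 𝟙(276/23) = 24 · 1 = 24
  d = 46: σ(46) · 𝟙(276/46) = 72 · 1 = 72
  d = 69: σ(69) · 𝟙(276/69) = 96 · 1 = 96
  d = 92: σ(92) · 𝟙(276/92) = 168 · 1 = 168
  d = 138: σ(138) · 𝟙(276/138) = 288 · 1 = 288
  d = 276: σ(276) · 𝟙(276/276) = 672 · 1 = 672
Summing: (σ * 𝟙)(276) = 1 + 3 + 4 + 7 + 12 + 28 + 24 + 72 + 96 + 168 + 288 + 672 = 1375.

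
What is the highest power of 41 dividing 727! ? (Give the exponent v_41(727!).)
v_41(727!) = 17

Legendre's formula: v_p(n!) = Σ_{k ≥ 1} ⌊n / p^k⌋. For p = 41, n = 727, the terms are:
  ⌊727/41^1⌋ = ⌊727/41⌋ = 17
(the next term ⌊727/41^2⌋ = 0, terminating the sum). Summing: v_41(727!) = 17 = 17.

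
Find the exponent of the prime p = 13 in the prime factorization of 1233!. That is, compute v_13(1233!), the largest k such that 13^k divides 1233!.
v_13(1233!) = 101

Legendre's formula: v_p(n!) = Σ_{k ≥ 1} ⌊n / p^k⌋. For p = 13, n = 1233, the terms are:
  ⌊1233/13^1⌋ = ⌊1233/13⌋ = 94
  ⌊1233/13^2⌋ = ⌊1233/169⌋ = 7
(the next term ⌊1233/13^3⌋ = 0, terminating the sum). Summing: v_13(1233!) = 94 + 7 = 101.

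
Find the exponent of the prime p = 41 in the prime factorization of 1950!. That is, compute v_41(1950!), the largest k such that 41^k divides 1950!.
v_41(1950!) = 48

Legendre's formula: v_p(n!) = Σ_{k ≥ 1} ⌊n / p^k⌋. For p = 41, n = 1950, the terms are:
  ⌊1950/41^1⌋ = ⌊1950/41⌋ = 47
  ⌊1950/41^2⌋ = ⌊1950/1681⌋ = 1
(the next term ⌊1950/41^3⌋ = 0, terminating the sum). Summing: v_41(1950!) = 47 + 1 = 48.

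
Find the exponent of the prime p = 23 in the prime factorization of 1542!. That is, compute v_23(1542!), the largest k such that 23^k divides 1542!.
v_23(1542!) = 69

Legendre's formula: v_p(n!) = Σ_{k ≥ 1} ⌊n / p^k⌋. For p = 23, n = 1542, the terms are:
  ⌊1542/23^1⌋ = ⌊1542/23⌋ = 67
  ⌊1542/23^2⌋ = ⌊1542/529⌋ = 2
(the next term ⌊1542/23^3⌋ = 0, terminating the sum). Summing: v_23(1542!) = 67 + 2 = 69.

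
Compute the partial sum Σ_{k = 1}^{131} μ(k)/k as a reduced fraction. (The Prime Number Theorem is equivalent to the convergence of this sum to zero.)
Σ μ(k)/k = -4282394934202784040475989054340166706696769726931/525896479052627740771371797072411912900610967452630

Values of μ(k) for 1 ≤ k ≤ 131: μ(1) = 1, μ(2) = -1, μ(3) = -1, μ(5) = -1, μ(6) = 1, μ(7) = -1, μ(10) = 1, μ(11) = -1, μ(13) = -1, μ(14) = 1, μ(15) = 1, μ(17) = -1, μ(19) = -1, μ(21) = 1, μ(22) = 1, μ(23) = -1, μ(26) = 1, μ(29) = -1, μ(30) = -1, μ(31) = -1, μ(33) = 1, μ(34) = 1, μ(35) = 1, μ(37) = -1, μ(38) = 1, μ(39) = 1, μ(41) = -1, μ(42) = -1, μ(43) = -1, μ(46) = 1, μ(47) = -1, μ(51) = 1, μ(53) = -1, μ(55) = 1, μ(57) = 1, μ(58) = 1, μ(59) = -1, μ(61) = -1, μ(62) = 1, μ(65) = 1, μ(66) = -1, μ(67) = -1, μ(69) = 1, μ(70) = -1, μ(71) = -1, μ(73) = -1, μ(74) = 1, μ(77) = 1, μ(78) = -1, μ(79) = -1, μ(82) = 1, μ(83) = -1, μ(85) = 1, μ(86) = 1, μ(87) = 1, μ(89) = -1, μ(91) = 1, μ(93) = 1, μ(94) = 1, μ(95) = 1, μ(97) = -1, μ(101) = -1, μ(102) = -1, μ(103) = -1, μ(105) = -1, μ(106) = 1, μ(107) = -1, μ(109) = -1, μ(110) = -1, μ(111) = 1, μ(113) = -1, μ(114) = -1, μ(115) = 1, μ(118) = 1, μ(119) = 1, μ(122) = 1, μ(123) = 1, μ(127) = -1, μ(129) = 1, μ(130) = -1, μ(131) = -1, with μ = 0 on non-squarefree integers. Summing μ(k)/k for k where μ(k) ≠ 0 gives -4282394934202784040475989054340166706696769726931/525896479052627740771371797072411912900610967452630 ≈ -0.0081. (PNT ⟺ this sum → 0 as n → ∞.)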